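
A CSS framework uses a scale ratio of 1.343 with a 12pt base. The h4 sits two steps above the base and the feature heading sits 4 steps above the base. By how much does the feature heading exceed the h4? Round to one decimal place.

17.4pt

Step 2: 12.0 × 1.343² = 21.644pt
Step 4: 12.0 × 1.343⁴ = 39.038pt
Difference: 39.038 − 21.644 = 17.394pt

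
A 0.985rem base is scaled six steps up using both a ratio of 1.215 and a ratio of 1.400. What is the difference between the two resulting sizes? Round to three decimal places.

At 1.215: 0.985 × 1.215⁶ = 3.16879rem
At 1.400: 0.985 × 1.400⁶ = 7.41659rem
Difference: 7.41659 − 3.16879 = 4.24780rem

4.248rem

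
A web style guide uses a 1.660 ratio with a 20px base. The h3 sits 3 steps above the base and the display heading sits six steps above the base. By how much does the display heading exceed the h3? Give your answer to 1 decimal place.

Step 3: 20.0 × 1.660³ = 91.486px
Step 6: 20.0 × 1.660⁶ = 418.484px
Difference: 418.484 − 91.486 = 326.998px

327.0px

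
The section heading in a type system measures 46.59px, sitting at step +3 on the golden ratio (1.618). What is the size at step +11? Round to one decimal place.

Moving from step +3 to step +11 is 8 steps up, so multiply by r⁸.
46.59 × 1.618⁸ = 46.59 × 46.97082 ≈ 2188.370

2188.4px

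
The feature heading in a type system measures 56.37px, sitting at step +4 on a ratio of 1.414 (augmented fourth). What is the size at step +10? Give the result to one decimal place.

450.6px

Moving from step +4 to step +10 is 6 steps up, so multiply by r⁶.
56.37 × 1.414⁶ = 56.37 × 7.99275 ≈ 450.552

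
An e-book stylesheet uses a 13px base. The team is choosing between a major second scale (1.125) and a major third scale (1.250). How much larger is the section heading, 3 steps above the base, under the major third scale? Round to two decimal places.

Major second: 13.0 × 1.125³ = 18.5098px
Major third: 13.0 × 1.250³ = 25.3906px
Difference: 25.3906 − 18.5098 = 6.8808px

6.88px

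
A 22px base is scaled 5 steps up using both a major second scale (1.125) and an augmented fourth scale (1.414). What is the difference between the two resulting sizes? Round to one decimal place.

84.7px

Major second: 22.0 × 1.125⁵ = 39.645px
Augmented fourth: 22.0 × 1.414⁵ = 124.357px
Difference: 124.357 − 39.645 = 84.712px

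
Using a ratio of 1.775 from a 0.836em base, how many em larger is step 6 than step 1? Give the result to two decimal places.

24.66em

Step 1: 0.836 × 1.775 = 1.4839em
Step 6: 0.836 × 1.775⁶ = 26.1455em
Difference: 26.1455 − 1.4839 = 24.6616em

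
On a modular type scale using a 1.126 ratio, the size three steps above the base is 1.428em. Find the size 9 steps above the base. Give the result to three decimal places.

1.428 × 1.126⁶ = 1.428 × 2.03812 ≈ 2.910

2.910em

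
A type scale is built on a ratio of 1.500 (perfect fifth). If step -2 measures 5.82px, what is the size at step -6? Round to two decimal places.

1.15px

5.82 ÷ 1.500⁴ = 5.82 ÷ 5.06250 ≈ 1.150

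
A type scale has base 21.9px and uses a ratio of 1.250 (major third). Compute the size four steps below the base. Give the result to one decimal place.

21.9 ÷ 1.250⁴ = 21.9 ÷ 2.44141 ≈ 8.97

9.0px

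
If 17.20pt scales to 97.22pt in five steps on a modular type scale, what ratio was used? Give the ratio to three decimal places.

r⁵ = 97.22 / 17.20, so r = (97.22/17.20)^(1/5).
r = 5.6523^(1/5) ≈ 1.4140

1.414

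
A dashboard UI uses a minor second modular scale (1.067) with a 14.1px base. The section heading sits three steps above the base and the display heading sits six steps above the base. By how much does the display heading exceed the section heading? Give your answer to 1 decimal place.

Step 3: 14.1 × 1.067³ = 17.128px
Step 6: 14.1 × 1.067⁶ = 20.807px
Difference: 20.807 − 17.128 = 3.679px

3.7px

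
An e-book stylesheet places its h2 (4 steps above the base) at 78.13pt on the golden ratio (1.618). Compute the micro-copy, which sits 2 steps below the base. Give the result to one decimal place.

Moving from step +4 to step -2 is 6 steps down, so divide by r⁶.
78.13 ÷ 1.618⁶ = 78.13 ÷ 17.94201 ≈ 4.355

4.4pt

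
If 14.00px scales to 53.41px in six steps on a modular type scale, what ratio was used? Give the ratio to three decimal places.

The ratio satisfies 14.00 × r⁶ = 53.41, so r = (53.41 / 14.00)^(1/6).
r = 3.8150^(1/6) ≈ 1.2500

1.250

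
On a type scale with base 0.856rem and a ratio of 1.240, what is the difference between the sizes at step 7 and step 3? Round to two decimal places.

2.23rem

Step 3: 0.856 × 1.240³ = 1.6321rem
Step 7: 0.856 × 1.240⁷ = 3.8586rem
Difference: 3.8586 − 1.6321 = 2.2265rem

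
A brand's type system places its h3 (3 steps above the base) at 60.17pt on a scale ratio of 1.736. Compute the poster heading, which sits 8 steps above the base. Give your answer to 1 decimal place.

948.7pt

60.17 × 1.736⁵ = 60.17 × 15.76698 ≈ 948.699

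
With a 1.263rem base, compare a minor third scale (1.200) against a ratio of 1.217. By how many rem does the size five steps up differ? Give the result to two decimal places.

Minor third: 1.263 × 1.200⁵ = 3.1427rem
At 1.217: 1.263 × 1.217⁵ = 3.3718rem
Difference: 3.3718 − 3.1427 = 0.2291rem

0.23rem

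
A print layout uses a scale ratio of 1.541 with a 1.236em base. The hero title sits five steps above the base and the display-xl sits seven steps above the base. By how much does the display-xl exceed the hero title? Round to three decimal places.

Step 5: 1.236 × 1.541⁵ = 10.74068em
Step 7: 1.236 × 1.541⁷ = 25.50568em
Difference: 25.50568 − 10.74068 = 14.76500em

14.765em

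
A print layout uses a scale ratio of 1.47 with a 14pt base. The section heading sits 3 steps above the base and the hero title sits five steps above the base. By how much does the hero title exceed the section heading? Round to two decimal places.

Step 3: 14.0 × 1.47³ = 44.4713pt
Step 5: 14.0 × 1.47⁵ = 96.0981pt
Difference: 96.0981 − 44.4713 = 51.6268pt

51.63pt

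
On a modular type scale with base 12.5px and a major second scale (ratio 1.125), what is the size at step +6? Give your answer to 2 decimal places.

25.34px

Each step on a modular scale multiplies by the ratio, so the size n steps from the base is base × ratioⁿ.
12.5 × 1.125⁶ = 12.5 × 2.02729 ≈ 25.34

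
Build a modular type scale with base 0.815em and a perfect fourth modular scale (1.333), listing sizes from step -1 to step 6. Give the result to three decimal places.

0.611em, 0.815em, 1.086em, 1.448em, 1.930em, 2.573em, 3.430em, 4.572em

Step -1: 0.815 ÷ 1.333 = 0.611
Step 0: 0.815em
Step 1: 0.815 × 1.333 = 1.086
Step 2: 0.815 × 1.333² = 1.448
Step 3: 0.815 × 1.333³ = 1.930
Step 4: 0.815 × 1.333⁴ = 2.573
Step 5: 0.815 × 1.333⁵ = 3.430
Step 6: 0.815 × 1.333⁶ = 4.572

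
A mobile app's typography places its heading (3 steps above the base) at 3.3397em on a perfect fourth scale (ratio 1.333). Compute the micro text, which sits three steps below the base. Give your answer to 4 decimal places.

0.5953em

3.3397 ÷ 1.333⁶ = 3.3397 ÷ 5.61023 ≈ 0.5953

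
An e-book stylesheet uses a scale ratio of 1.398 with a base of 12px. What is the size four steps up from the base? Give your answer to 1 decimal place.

12.0 × 1.398⁴ = 12.0 × 3.81969 ≈ 45.84

45.8px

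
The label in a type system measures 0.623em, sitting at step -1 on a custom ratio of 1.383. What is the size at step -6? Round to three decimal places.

0.623 ÷ 1.383⁵ = 0.623 ÷ 5.05954 ≈ 0.123

0.123em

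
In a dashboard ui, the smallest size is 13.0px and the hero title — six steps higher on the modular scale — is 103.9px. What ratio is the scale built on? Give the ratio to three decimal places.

1.414

r⁶ = 103.9 / 13.0, so r = (103.9/13.0)^(1/6).
r = 7.9923^(1/6) ≈ 1.4140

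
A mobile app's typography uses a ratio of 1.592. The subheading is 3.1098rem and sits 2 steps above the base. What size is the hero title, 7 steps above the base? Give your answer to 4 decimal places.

Moving from step +2 to step +7 is 5 steps up, so multiply by r⁵.
3.1098 × 1.592⁵ = 3.1098 × 10.22622 ≈ 31.8015

31.8015rem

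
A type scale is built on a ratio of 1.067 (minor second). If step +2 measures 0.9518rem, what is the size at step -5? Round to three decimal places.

0.604rem

Moving from step +2 to step -5 is 7 steps down, so divide by r⁷.
0.9518 ÷ 1.067⁷ = 0.9518 ÷ 1.57453 ≈ 0.604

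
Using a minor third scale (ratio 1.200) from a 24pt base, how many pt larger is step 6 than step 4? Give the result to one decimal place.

21.9pt

Step 4: 24.0 × 1.200⁴ = 49.766pt
Step 6: 24.0 × 1.200⁶ = 71.664pt
Difference: 71.664 − 49.766 = 21.898pt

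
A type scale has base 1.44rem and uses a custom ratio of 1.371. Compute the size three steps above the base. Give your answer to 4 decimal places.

Every step multiplies by the scale ratio.
1.44 × 1.371³ = 1.44 × 2.57699 ≈ 3.7109

3.7109rem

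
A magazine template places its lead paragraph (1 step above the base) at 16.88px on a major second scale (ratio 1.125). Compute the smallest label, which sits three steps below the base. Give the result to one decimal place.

10.5px

Moving from step +1 to step -3 is 4 steps down, so divide by r⁴.
16.88 ÷ 1.125⁴ = 16.88 ÷ 1.60181 ≈ 10.538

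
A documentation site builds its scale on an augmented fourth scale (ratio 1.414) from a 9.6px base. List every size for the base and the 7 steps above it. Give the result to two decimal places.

9.60px, 13.57px, 19.19px, 27.14px, 38.38px, 54.26px, 76.73px, 108.50px

Step 0: 9.6px
Step 1: 9.6 × 1.414 = 13.57
Step 2: 9.6 × 1.414² = 19.19
Step 3: 9.6 × 1.414³ = 27.14
Step 4: 9.6 × 1.414⁴ = 38.38
Step 5: 9.6 × 1.414⁵ = 54.26
Step 6: 9.6 × 1.414⁶ = 76.73
Step 7: 9.6 × 1.414⁷ = 108.50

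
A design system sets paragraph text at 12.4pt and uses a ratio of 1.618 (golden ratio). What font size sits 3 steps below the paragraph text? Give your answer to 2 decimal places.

12.4 ÷ 1.618³ = 12.4 ÷ 4.23580 ≈ 2.93

2.93pt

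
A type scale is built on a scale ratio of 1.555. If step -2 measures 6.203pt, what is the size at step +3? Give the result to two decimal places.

56.40pt

6.203 × 1.555⁵ = 6.203 × 9.09184 ≈ 56.397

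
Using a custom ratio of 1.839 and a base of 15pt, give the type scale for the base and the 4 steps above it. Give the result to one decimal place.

15.0pt, 27.6pt, 50.7pt, 93.3pt, 171.6pt

Step 0: 15pt
Step 1: 15.0 × 1.839 = 27.6
Step 2: 15.0 × 1.839² = 50.7
Step 3: 15.0 × 1.839³ = 93.3
Step 4: 15.0 × 1.839⁴ = 171.6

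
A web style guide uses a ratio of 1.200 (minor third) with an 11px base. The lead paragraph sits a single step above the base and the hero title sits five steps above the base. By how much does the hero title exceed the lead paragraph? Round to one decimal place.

14.2px

Step 1: 11.0 × 1.200 = 13.200px
Step 5: 11.0 × 1.200⁵ = 27.372px
Difference: 27.372 − 13.200 = 14.172px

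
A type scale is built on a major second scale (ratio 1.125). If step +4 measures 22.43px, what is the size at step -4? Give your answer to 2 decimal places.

8.74px

22.43 ÷ 1.125⁸ = 22.43 ÷ 2.56578 ≈ 8.742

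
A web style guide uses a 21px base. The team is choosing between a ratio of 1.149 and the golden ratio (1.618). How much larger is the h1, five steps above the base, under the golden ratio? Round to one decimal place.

At 1.149: 21.0 × 1.149⁵ = 42.055px
Golden ratio: 21.0 × 1.618⁵ = 232.869px
Difference: 232.869 − 42.055 = 190.814px

190.8px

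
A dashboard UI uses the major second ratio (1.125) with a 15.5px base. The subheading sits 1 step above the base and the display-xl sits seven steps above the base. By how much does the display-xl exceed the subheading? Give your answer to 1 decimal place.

Step 1: 15.5 × 1.125 = 17.438px
Step 7: 15.5 × 1.125⁷ = 35.351px
Difference: 35.351 − 17.438 = 17.913px

17.9px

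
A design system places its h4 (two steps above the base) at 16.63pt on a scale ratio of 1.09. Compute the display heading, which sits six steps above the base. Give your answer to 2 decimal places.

23.47pt

Moving from step +2 to step +6 is 4 steps up, so multiply by r⁴.
16.63 × 1.09⁴ = 16.63 × 1.41158 ≈ 23.475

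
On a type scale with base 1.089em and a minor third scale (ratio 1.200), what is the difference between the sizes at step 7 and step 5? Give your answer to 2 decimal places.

Step 5: 1.089 × 1.200⁵ = 2.7098em
Step 7: 1.089 × 1.200⁷ = 3.9021em
Difference: 3.9021 − 2.7098 = 1.1923em

1.19em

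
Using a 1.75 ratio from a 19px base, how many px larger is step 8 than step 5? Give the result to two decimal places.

Step 5: 19.0 × 1.75⁵ = 311.8486px
Step 8: 19.0 × 1.75⁸ = 1671.3138px
Difference: 1671.3138 − 311.8486 = 1359.4652px

1359.47px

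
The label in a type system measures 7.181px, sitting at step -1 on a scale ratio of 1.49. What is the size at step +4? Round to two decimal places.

52.74px

The gap is 4 − (-1) = 5 steps, so the factor is 1.49^5.
7.181 × 1.49⁵ = 7.181 × 7.34398 ≈ 52.737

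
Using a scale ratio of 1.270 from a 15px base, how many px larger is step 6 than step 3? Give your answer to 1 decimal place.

Step 3: 15.0 × 1.270³ = 30.726px
Step 6: 15.0 × 1.270⁶ = 62.938px
Difference: 62.938 − 30.726 = 32.212px

32.2px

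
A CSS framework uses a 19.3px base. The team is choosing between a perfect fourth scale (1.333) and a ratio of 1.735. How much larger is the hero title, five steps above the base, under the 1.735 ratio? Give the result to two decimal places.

Perfect fourth: 19.3 × 1.333⁵ = 81.2284px
At 1.735: 19.3 × 1.735⁵ = 303.4273px
Difference: 303.4273 − 81.2284 = 222.1989px

222.20px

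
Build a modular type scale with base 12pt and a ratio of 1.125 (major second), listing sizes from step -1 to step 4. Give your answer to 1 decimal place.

10.7pt, 12.0pt, 13.5pt, 15.2pt, 17.1pt, 19.2pt

Step -1: 12.0 ÷ 1.125 = 10.7
Step 0: 12pt
Step 1: 12.0 × 1.125 = 13.5
Step 2: 12.0 × 1.125² = 15.2
Step 3: 12.0 × 1.125³ = 17.1
Step 4: 12.0 × 1.125⁴ = 19.2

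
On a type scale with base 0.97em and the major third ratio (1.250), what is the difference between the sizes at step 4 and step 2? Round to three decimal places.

0.853em

Step 2: 0.97 × 1.250² = 1.51562em
Step 4: 0.97 × 1.250⁴ = 2.36816em
Difference: 2.36816 − 1.51562 = 0.85254em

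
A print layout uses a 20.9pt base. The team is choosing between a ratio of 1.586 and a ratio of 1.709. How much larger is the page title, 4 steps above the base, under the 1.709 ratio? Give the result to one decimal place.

At 1.586: 20.9 × 1.586⁴ = 132.239pt
At 1.709: 20.9 × 1.709⁴ = 178.285pt
Difference: 178.285 − 132.239 = 46.046pt

46.0pt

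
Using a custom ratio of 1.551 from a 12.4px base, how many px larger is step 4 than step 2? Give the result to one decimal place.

Step 2: 12.4 × 1.551² = 29.829px
Step 4: 12.4 × 1.551⁴ = 71.758px
Difference: 71.758 − 29.829 = 41.929px

41.9px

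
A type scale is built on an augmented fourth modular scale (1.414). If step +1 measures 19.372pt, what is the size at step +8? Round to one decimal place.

Moving from step +1 to step +8 is 7 steps up, so multiply by r⁷.
19.372 × 1.414⁷ = 19.372 × 11.30175 ≈ 218.938

218.9pt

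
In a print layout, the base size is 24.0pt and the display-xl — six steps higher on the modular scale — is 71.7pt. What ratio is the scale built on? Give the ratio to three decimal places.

1.200

The ratio satisfies 24.0 × r⁶ = 71.7, so r = (71.7 / 24.0)^(1/6).
r = 2.9875^(1/6) ≈ 1.2001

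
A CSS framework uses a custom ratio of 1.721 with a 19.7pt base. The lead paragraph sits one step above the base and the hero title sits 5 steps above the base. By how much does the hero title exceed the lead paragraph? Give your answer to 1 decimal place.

263.5pt

Step 1: 19.7 × 1.721 = 33.904pt
Step 5: 19.7 × 1.721⁵ = 297.420pt
Difference: 297.420 − 33.904 = 263.516pt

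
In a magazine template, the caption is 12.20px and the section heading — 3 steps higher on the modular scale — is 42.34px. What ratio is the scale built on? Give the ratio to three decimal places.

1.514

The ratio satisfies 12.20 × r³ = 42.34, so r = (42.34 / 12.20)^(1/3).
r = 3.4705^(1/3) ≈ 1.5140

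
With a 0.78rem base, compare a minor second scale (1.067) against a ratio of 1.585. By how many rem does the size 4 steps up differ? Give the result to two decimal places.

Minor second: 0.78 × 1.067⁴ = 1.0110rem
At 1.585: 0.78 × 1.585⁴ = 4.9228rem
Difference: 4.9228 − 1.0110 = 3.9118rem

3.91rem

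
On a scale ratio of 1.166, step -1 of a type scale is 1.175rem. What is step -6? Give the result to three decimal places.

0.545rem

1.175 ÷ 1.166⁵ = 1.175 ÷ 2.15523 ≈ 0.545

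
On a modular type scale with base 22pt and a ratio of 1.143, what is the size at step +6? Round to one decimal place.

22.0 × 1.143⁶ = 22.0 × 2.22986 ≈ 49.06

49.1pt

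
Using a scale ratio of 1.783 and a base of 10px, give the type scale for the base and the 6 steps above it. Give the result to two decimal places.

Step 0: 10px
Step 1: 10.0 × 1.783 = 17.83
Step 2: 10.0 × 1.783² = 31.79
Step 3: 10.0 × 1.783³ = 56.68
Step 4: 10.0 × 1.783⁴ = 101.07
Step 5: 10.0 × 1.783⁵ = 180.20
Step 6: 10.0 × 1.783⁶ = 321.30

10.00px, 17.83px, 31.79px, 56.68px, 101.07px, 180.20px, 321.30px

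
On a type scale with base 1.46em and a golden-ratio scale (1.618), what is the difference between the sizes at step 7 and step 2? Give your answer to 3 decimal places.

Step 2: 1.46 × 1.618² = 3.82217em
Step 7: 1.46 × 1.618⁷ = 42.38405em
Difference: 42.38405 − 3.82217 = 38.56188em

38.562em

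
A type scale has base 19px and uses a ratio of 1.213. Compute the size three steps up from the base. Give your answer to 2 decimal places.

33.91px

19.0 × 1.213³ = 19.0 × 1.78477 ≈ 33.91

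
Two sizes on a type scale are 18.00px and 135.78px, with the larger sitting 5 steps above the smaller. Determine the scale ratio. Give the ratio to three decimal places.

1.498

The ratio satisfies 18.00 × r⁵ = 135.78, so r = (135.78 / 18.00)^(1/5).
r = 7.5433^(1/5) ≈ 1.4980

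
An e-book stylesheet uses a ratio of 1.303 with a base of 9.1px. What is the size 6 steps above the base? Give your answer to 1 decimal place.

Each step on a modular scale multiplies by the ratio, so the size n steps from the base is base × ratioⁿ.
9.1 × 1.303⁶ = 9.1 × 4.89403 ≈ 44.54

44.5px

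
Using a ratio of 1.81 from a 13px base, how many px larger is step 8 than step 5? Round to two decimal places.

Step 5: 13.0 × 1.81⁵ = 252.5435px
Step 8: 13.0 × 1.81⁸ = 1497.5177px
Difference: 1497.5177 − 252.5435 = 1244.9742px

1244.97px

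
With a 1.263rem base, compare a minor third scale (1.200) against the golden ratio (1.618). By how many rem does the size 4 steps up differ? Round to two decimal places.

Minor third: 1.263 × 1.200⁴ = 2.6190rem
Golden ratio: 1.263 × 1.618⁴ = 8.6560rem
Difference: 8.6560 − 2.6190 = 6.0370rem

6.04rem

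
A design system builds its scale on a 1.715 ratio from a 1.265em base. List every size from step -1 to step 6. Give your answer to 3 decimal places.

0.738em, 1.265em, 2.169em, 3.721em, 6.381em, 10.943em, 18.768em, 32.187em

Step -1: 1.265 ÷ 1.715 = 0.738
Step 0: 1.265em
Step 1: 1.265 × 1.715 = 2.169
Step 2: 1.265 × 1.715² = 3.721
Step 3: 1.265 × 1.715³ = 6.381
Step 4: 1.265 × 1.715⁴ = 10.943
Step 5: 1.265 × 1.715⁵ = 18.768
Step 6: 1.265 × 1.715⁶ = 32.187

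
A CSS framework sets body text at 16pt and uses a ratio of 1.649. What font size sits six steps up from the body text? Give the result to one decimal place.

321.7pt

Every step multiplies by the scale ratio.
16.0 × 1.649⁶ = 16.0 × 20.10592 ≈ 321.69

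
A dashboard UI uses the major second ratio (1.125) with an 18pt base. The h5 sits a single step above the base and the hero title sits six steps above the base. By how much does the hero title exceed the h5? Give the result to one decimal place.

16.2pt

Step 1: 18.0 × 1.125 = 20.250pt
Step 6: 18.0 × 1.125⁶ = 36.491pt
Difference: 36.491 − 20.250 = 16.241pt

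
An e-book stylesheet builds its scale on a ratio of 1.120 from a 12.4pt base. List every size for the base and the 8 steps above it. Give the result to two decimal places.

Step 0: 12.4pt
Step 1: 12.4 × 1.120 = 13.89
Step 2: 12.4 × 1.120² = 15.55
Step 3: 12.4 × 1.120³ = 17.42
Step 4: 12.4 × 1.120⁴ = 19.51
Step 5: 12.4 × 1.120⁵ = 21.85
Step 6: 12.4 × 1.120⁶ = 24.48
Step 7: 12.4 × 1.120⁷ = 27.41
Step 8: 12.4 × 1.120⁸ = 30.70

12.40pt, 13.89pt, 15.55pt, 17.42pt, 19.51pt, 21.85pt, 24.48pt, 27.41pt, 30.70pt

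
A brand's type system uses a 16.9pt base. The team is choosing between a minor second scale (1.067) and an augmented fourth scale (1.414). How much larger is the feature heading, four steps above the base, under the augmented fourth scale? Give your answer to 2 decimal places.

45.65pt

Minor second: 16.9 × 1.067⁴ = 21.9051pt
Augmented fourth: 16.9 × 1.414⁴ = 67.5592pt
Difference: 67.5592 − 21.9051 = 45.6541pt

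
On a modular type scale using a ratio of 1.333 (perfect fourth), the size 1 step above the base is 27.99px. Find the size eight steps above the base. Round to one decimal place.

Moving from step +1 to step +8 is 7 steps up, so multiply by r⁷.
27.99 × 1.333⁷ = 27.99 × 7.47844 ≈ 209.322

209.3px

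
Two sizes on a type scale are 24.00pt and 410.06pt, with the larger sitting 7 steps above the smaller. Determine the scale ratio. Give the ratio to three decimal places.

r⁷ = 410.06 / 24.00, so r = (410.06/24.00)^(1/7).
r = 17.0858^(1/7) ≈ 1.5000

1.500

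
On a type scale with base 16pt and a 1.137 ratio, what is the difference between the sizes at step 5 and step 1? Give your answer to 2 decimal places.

12.21pt

Step 1: 16.0 × 1.137 = 18.1920pt
Step 5: 16.0 × 1.137⁵ = 30.4034pt
Difference: 30.4034 − 18.1920 = 12.2114pt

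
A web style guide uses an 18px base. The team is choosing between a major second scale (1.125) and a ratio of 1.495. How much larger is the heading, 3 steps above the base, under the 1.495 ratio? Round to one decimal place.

34.5px

Major second: 18.0 × 1.125³ = 25.629px
At 1.495: 18.0 × 1.495³ = 60.145px
Difference: 60.145 − 25.629 = 34.516px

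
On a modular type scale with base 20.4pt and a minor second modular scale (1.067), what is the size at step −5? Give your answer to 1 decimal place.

14.8pt

20.4 ÷ 1.067⁵ = 20.4 ÷ 1.38300 ≈ 14.75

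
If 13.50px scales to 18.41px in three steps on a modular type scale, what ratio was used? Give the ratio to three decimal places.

1.109

r³ = 18.41 / 13.50, so r = (18.41/13.50)^(1/3).
r = 1.3637^(1/3) ≈ 1.1089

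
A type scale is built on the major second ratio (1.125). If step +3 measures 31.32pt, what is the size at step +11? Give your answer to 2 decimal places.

80.36pt

31.32 × 1.125⁸ = 31.32 × 2.56578 ≈ 80.360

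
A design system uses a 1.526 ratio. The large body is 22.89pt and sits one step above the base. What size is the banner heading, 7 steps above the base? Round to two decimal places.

289.05pt

22.89 × 1.526⁶ = 22.89 × 12.62779 ≈ 289.050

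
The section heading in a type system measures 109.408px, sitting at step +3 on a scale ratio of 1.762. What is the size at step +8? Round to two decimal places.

1858.14px

The gap is 8 − (3) = 5 steps, so the factor is 1.762^5.
109.408 × 1.762⁵ = 109.408 × 16.98359 ≈ 1858.141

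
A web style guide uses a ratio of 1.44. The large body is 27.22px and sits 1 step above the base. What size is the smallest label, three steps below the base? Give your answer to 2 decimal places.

27.22 ÷ 1.44⁴ = 27.22 ÷ 4.29982 ≈ 6.331

6.33px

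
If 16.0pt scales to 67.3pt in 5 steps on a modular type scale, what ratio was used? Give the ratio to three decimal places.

1.333

The ratio satisfies 16.0 × r⁵ = 67.3, so r = (67.3 / 16.0)^(1/5).
r = 4.2062^(1/5) ≈ 1.3328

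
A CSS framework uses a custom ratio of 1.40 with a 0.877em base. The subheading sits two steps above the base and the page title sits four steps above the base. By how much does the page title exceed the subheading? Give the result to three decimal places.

Step 2: 0.877 × 1.40² = 1.71892em
Step 4: 0.877 × 1.40⁴ = 3.36908em
Difference: 3.36908 − 1.71892 = 1.65016em

1.650em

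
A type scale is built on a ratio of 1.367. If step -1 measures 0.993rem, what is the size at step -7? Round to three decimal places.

0.152rem

The gap is -7 − (-1) = -6 steps, so the factor is 1.367^-6.
0.993 ÷ 1.367⁶ = 0.993 ÷ 6.52546 ≈ 0.152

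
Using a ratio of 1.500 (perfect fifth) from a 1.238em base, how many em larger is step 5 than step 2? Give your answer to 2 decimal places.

6.62em

Step 2: 1.238 × 1.500² = 2.7855em
Step 5: 1.238 × 1.500⁵ = 9.4011em
Difference: 9.4011 − 2.7855 = 6.6156em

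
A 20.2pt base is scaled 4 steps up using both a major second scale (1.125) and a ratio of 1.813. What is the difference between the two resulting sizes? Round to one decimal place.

185.9pt

Major second: 20.2 × 1.125⁴ = 32.356pt
At 1.813: 20.2 × 1.813⁴ = 218.244pt
Difference: 218.244 − 32.356 = 185.888pt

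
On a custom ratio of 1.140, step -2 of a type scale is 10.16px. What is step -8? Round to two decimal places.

The gap is -8 − (-2) = -6 steps, so the factor is 1.140^-6.
10.16 ÷ 1.140⁶ = 10.16 ÷ 2.19497 ≈ 4.629

4.63px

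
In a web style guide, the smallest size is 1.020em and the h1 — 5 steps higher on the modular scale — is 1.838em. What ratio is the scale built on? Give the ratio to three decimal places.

r⁵ = 1.838 / 1.020, so r = (1.838/1.020)^(1/5).
r = 1.8020^(1/5) ≈ 1.1250

1.125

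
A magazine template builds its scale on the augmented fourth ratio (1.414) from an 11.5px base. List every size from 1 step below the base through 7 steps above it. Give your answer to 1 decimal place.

Step -1: 11.5 ÷ 1.414 = 8.1
Step 0: 11.5px
Step 1: 11.5 × 1.414 = 16.3
Step 2: 11.5 × 1.414² = 23.0
Step 3: 11.5 × 1.414³ = 32.5
Step 4: 11.5 × 1.414⁴ = 46.0
Step 5: 11.5 × 1.414⁵ = 65.0
Step 6: 11.5 × 1.414⁶ = 91.9
Step 7: 11.5 × 1.414⁷ = 130.0

8.1px, 11.5px, 16.3px, 23.0px, 32.5px, 46.0px, 65.0px, 91.9px, 130.0px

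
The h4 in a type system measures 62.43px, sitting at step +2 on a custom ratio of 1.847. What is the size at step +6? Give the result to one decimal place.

726.5px

The gap is 6 − (2) = 4 steps, so the factor is 1.847^4.
62.43 × 1.847⁴ = 62.43 × 11.63771 ≈ 726.542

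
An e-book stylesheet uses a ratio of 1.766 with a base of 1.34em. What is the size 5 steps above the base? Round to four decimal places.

23.0175em

Each step on a modular scale multiplies by the ratio, so the size n steps from the base is base × ratioⁿ.
1.34 × 1.766⁵ = 1.34 × 17.17724 ≈ 23.0175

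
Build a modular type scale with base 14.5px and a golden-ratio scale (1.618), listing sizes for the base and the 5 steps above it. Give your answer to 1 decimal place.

Step 0: 14.5px
Step 1: 14.5 × 1.618 = 23.5
Step 2: 14.5 × 1.618² = 38.0
Step 3: 14.5 × 1.618³ = 61.4
Step 4: 14.5 × 1.618⁴ = 99.4
Step 5: 14.5 × 1.618⁵ = 160.8

14.5px, 23.5px, 38.0px, 61.4px, 99.4px, 160.8px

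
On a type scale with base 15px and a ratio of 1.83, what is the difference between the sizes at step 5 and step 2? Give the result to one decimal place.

Step 2: 15.0 × 1.83² = 50.234px
Step 5: 15.0 × 1.83⁵ = 307.855px
Difference: 307.855 − 50.234 = 257.621px

257.6px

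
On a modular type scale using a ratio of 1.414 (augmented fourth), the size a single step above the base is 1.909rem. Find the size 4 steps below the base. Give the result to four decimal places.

1.909 ÷ 1.414⁵ = 1.909 ÷ 5.65258 ≈ 0.3377

0.3377rem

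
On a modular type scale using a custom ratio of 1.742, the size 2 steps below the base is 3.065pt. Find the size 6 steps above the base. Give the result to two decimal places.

259.91pt

Moving from step -2 to step +6 is 8 steps up, so multiply by r⁸.
3.065 × 1.742⁸ = 3.065 × 84.79792 ≈ 259.906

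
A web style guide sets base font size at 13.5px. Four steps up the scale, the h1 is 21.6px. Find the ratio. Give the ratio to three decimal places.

1.125

r⁴ = 21.6 / 13.5, so r = (21.6/13.5)^(1/4).
r = 1.6000^(1/4) ≈ 1.1247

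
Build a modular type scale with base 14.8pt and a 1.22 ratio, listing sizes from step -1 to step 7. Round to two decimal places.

Step -1: 14.8 ÷ 1.22 = 12.13
Step 0: 14.8pt
Step 1: 14.8 × 1.22 = 18.06
Step 2: 14.8 × 1.22² = 22.03
Step 3: 14.8 × 1.22³ = 26.87
Step 4: 14.8 × 1.22⁴ = 32.79
Step 5: 14.8 × 1.22⁵ = 40.00
Step 6: 14.8 × 1.22⁶ = 48.80
Step 7: 14.8 × 1.22⁷ = 59.54

12.13pt, 14.80pt, 18.06pt, 22.03pt, 26.87pt, 32.79pt, 40.00pt, 48.80pt, 59.54pt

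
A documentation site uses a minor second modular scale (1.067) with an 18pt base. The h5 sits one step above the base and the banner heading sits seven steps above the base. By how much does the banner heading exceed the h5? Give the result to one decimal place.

Step 1: 18.0 × 1.067 = 19.206pt
Step 7: 18.0 × 1.067⁷ = 28.342pt
Difference: 28.342 − 19.206 = 9.136pt

9.1pt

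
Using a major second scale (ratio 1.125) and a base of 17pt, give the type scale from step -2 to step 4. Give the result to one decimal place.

13.4pt, 15.1pt, 17.0pt, 19.1pt, 21.5pt, 24.2pt, 27.2pt

Step -2: 17.0 ÷ 1.125² = 13.4
Step -1: 17.0 ÷ 1.125 = 15.1
Step 0: 17pt
Step 1: 17.0 × 1.125 = 19.1
Step 2: 17.0 × 1.125² = 21.5
Step 3: 17.0 × 1.125³ = 24.2
Step 4: 17.0 × 1.125⁴ = 27.2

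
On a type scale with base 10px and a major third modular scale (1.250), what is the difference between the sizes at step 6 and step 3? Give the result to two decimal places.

18.62px

Step 3: 10.0 × 1.250³ = 19.5312px
Step 6: 10.0 × 1.250⁶ = 38.1470px
Difference: 38.1470 − 19.5312 = 18.6158px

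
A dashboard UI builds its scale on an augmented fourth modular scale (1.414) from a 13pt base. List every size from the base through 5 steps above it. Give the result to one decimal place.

Step 0: 13pt
Step 1: 13.0 × 1.414 = 18.4
Step 2: 13.0 × 1.414² = 26.0
Step 3: 13.0 × 1.414³ = 36.8
Step 4: 13.0 × 1.414⁴ = 52.0
Step 5: 13.0 × 1.414⁵ = 73.5

13.0pt, 18.4pt, 26.0pt, 36.8pt, 52.0pt, 73.5pt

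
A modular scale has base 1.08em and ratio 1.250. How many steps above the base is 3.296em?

5

1.250ⁿ = 3.296 / 1.08 = 3.0519
n = ln(3.0519) / ln(1.250) = 1.1157 / 0.2231 ≈ 5.00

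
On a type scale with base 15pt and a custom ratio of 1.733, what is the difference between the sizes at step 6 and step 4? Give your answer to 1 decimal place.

Step 4: 15.0 × 1.733⁴ = 135.296pt
Step 6: 15.0 × 1.733⁶ = 406.334pt
Difference: 406.334 − 135.296 = 271.038pt

271.0pt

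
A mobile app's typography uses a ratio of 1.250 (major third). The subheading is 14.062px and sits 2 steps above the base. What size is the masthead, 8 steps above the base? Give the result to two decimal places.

53.64px

14.062 × 1.250⁶ = 14.062 × 3.81470 ≈ 53.642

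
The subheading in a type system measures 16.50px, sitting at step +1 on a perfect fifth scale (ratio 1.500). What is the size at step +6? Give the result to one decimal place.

125.3px

16.50 × 1.500⁵ = 16.50 × 7.59375 ≈ 125.297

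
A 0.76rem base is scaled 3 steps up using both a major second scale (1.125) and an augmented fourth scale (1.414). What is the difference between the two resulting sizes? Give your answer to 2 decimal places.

Major second: 0.76 × 1.125³ = 1.0821rem
Augmented fourth: 0.76 × 1.414³ = 2.1486rem
Difference: 2.1486 − 1.0821 = 1.0665rem

1.07rem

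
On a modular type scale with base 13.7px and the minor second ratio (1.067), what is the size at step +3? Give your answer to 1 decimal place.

16.6px

13.7 × 1.067³ = 13.7 × 1.21477 ≈ 16.64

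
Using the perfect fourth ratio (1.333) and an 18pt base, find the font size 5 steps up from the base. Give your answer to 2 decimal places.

75.76pt

A modular type scale is a geometric sequence: sizeₙ = base × rⁿ.
18.0 × 1.333⁵ = 18.0 × 4.20873 ≈ 75.76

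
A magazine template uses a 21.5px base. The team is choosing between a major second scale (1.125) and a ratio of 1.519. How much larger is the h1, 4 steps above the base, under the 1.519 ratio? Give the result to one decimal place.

Major second: 21.5 × 1.125⁴ = 34.439px
At 1.519: 21.5 × 1.519⁴ = 114.464px
Difference: 114.464 − 34.439 = 80.025px

80.0px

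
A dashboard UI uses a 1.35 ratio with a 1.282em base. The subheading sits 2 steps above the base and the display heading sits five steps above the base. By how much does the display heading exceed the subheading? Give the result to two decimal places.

Step 2: 1.282 × 1.35² = 2.3364em
Step 5: 1.282 × 1.35⁵ = 5.7485em
Difference: 5.7485 − 2.3364 = 3.4121em

3.41em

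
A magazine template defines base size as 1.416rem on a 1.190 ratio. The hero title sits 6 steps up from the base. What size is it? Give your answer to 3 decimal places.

A modular type scale is a geometric sequence: sizeₙ = base × rⁿ.
1.416 × 1.190⁶ = 1.416 × 2.83976 ≈ 4.021

4.021rem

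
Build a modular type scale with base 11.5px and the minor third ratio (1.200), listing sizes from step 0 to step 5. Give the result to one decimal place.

11.5px, 13.8px, 16.6px, 19.9px, 23.8px, 28.6px

Step 0: 11.5px
Step 1: 11.5 × 1.200 = 13.8
Step 2: 11.5 × 1.200² = 16.6
Step 3: 11.5 × 1.200³ = 19.9
Step 4: 11.5 × 1.200⁴ = 23.8
Step 5: 11.5 × 1.200⁵ = 28.6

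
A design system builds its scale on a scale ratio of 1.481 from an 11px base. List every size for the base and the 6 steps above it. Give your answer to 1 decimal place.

Step 0: 11px
Step 1: 11.0 × 1.481 = 16.3
Step 2: 11.0 × 1.481² = 24.1
Step 3: 11.0 × 1.481³ = 35.7
Step 4: 11.0 × 1.481⁴ = 52.9
Step 5: 11.0 × 1.481⁵ = 78.4
Step 6: 11.0 × 1.481⁶ = 116.1

11.0px, 16.3px, 24.1px, 35.7px, 52.9px, 78.4px, 116.1px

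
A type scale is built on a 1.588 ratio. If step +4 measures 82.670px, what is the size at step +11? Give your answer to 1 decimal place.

The gap is 11 − (4) = 7 steps, so the factor is 1.588^7.
82.670 × 1.588⁷ = 82.670 × 25.46557 ≈ 2105.239

2105.2px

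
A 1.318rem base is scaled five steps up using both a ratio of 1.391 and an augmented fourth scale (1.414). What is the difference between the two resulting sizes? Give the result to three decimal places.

0.587rem

At 1.391: 1.318 × 1.391⁵ = 6.86359rem
Augmented fourth: 1.318 × 1.414⁵ = 7.45011rem
Difference: 7.45011 − 6.86359 = 0.58652rem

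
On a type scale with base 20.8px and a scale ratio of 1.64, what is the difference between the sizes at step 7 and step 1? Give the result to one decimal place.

Step 1: 20.8 × 1.64 = 34.112px
Step 7: 20.8 × 1.64⁷ = 663.698px
Difference: 663.698 − 34.112 = 629.586px

629.6px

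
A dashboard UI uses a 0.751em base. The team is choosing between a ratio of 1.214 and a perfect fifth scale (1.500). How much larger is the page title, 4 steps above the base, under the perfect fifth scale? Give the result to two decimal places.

At 1.214: 0.751 × 1.214⁴ = 1.6312em
Perfect fifth: 0.751 × 1.500⁴ = 3.8019em
Difference: 3.8019 − 1.6312 = 2.1707em

2.17em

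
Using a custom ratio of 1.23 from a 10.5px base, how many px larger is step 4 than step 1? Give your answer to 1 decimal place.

Step 1: 10.5 × 1.23 = 12.915px
Step 4: 10.5 × 1.23⁴ = 24.033px
Difference: 24.033 − 12.915 = 11.118px

11.1px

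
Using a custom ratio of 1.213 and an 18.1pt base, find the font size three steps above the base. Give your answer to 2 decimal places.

Each step on a modular scale multiplies by the ratio, so the size n steps from the base is base × ratioⁿ.
18.1 × 1.213³ = 18.1 × 1.78477 ≈ 32.30

32.30pt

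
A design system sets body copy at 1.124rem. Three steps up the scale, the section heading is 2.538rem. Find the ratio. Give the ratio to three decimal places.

1.312

r³ = 2.538 / 1.124, so r = (2.538/1.124)^(1/3).
r = 2.2580^(1/3) ≈ 1.3119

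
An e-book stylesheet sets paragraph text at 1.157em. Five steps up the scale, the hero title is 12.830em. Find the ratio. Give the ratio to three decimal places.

r⁵ = 12.830 / 1.157, so r = (12.830/1.157)^(1/5).
r = 11.0890^(1/5) ≈ 1.6180

1.618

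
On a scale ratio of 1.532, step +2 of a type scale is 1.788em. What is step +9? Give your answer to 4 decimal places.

The gap is 9 − (2) = 7 steps, so the factor is 1.532^7.
1.788 × 1.532⁷ = 1.788 × 19.80667 ≈ 35.4143

35.4143em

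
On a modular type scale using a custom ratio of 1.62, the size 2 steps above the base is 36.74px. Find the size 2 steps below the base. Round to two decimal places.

36.74 ÷ 1.62⁴ = 36.74 ÷ 6.88748 ≈ 5.334

5.33px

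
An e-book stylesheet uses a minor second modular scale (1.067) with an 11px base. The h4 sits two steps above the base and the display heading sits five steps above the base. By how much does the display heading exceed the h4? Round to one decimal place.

Step 2: 11.0 × 1.067² = 12.523px
Step 5: 11.0 × 1.067⁵ = 15.213px
Difference: 15.213 − 12.523 = 2.690px

2.7px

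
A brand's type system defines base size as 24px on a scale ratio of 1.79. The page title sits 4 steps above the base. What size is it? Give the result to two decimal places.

24.0 × 1.79⁴ = 24.0 × 10.26626 ≈ 246.39

246.39px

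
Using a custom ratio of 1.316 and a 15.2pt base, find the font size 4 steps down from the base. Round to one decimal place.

Each step on a modular scale multiplies by the ratio, so the size n steps from the base is base × ratioⁿ.
15.2 ÷ 1.316⁴ = 15.2 ÷ 2.99933 ≈ 5.07

5.1pt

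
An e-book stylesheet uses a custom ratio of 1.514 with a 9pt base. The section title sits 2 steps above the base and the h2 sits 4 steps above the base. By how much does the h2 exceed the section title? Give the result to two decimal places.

Step 2: 9.0 × 1.514² = 20.6298pt
Step 4: 9.0 × 1.514⁴ = 47.2875pt
Difference: 47.2875 − 20.6298 = 26.6577pt

26.66pt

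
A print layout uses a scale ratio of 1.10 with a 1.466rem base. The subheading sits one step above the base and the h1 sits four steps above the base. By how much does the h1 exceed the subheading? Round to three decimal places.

Step 1: 1.466 × 1.10 = 1.61260rem
Step 4: 1.466 × 1.10⁴ = 2.14637rem
Difference: 2.14637 − 1.61260 = 0.53377rem

0.534rem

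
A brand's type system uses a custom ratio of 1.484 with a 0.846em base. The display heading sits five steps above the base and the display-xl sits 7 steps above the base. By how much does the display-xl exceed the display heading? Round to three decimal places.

Step 5: 0.846 × 1.484⁵ = 6.08891em
Step 7: 0.846 × 1.484⁷ = 13.40935em
Difference: 13.40935 − 6.08891 = 7.32044em

7.320em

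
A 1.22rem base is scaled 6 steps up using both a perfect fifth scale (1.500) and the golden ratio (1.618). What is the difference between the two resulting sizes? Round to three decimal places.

7.993rem

Perfect fifth: 1.22 × 1.500⁶ = 13.89656rem
Golden ratio: 1.22 × 1.618⁶ = 21.88925rem
Difference: 21.88925 − 13.89656 = 7.99269rem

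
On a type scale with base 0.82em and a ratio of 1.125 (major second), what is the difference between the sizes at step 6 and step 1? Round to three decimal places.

Step 1: 0.82 × 1.125 = 0.92250em
Step 6: 0.82 × 1.125⁶ = 1.66237em
Difference: 1.66237 − 0.92250 = 0.73987em

0.740em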